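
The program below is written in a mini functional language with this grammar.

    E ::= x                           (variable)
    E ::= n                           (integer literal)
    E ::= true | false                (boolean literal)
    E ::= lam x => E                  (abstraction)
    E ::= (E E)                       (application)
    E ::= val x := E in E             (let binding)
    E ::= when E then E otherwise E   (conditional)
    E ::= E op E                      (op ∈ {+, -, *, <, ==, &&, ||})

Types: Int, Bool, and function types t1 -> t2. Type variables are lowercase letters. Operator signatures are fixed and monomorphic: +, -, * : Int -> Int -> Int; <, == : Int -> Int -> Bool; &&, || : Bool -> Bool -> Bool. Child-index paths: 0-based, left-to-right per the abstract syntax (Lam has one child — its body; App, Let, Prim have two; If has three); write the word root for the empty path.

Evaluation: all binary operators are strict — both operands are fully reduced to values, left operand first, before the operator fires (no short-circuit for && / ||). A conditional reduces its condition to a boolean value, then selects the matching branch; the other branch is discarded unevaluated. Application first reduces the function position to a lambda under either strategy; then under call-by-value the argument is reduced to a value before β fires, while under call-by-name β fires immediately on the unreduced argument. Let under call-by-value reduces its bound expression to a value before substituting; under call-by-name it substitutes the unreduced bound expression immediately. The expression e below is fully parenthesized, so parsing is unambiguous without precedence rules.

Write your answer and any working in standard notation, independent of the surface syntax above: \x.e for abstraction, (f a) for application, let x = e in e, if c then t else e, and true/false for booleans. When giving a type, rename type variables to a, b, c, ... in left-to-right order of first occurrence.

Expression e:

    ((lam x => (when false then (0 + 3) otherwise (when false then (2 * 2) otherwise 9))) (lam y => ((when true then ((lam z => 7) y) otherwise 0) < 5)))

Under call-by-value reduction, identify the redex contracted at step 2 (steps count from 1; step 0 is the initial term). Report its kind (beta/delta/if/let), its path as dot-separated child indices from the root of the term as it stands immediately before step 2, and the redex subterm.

Derivation:
step 0: ((\x.(if false then (0 + 3) else (if false then (2 * 2) else 9))) (\y.((if true then ((\z.7) y) else 0) < 5)))
step 1: [beta@root] (if false then (0 + 3) else (if false then (2 * 2) else 9))
step 2: [if@root] (if false then (2 * 2) else 9)

Answer: if at root : (if false then (0 + 3) else (if false then (2 * 2) else 9))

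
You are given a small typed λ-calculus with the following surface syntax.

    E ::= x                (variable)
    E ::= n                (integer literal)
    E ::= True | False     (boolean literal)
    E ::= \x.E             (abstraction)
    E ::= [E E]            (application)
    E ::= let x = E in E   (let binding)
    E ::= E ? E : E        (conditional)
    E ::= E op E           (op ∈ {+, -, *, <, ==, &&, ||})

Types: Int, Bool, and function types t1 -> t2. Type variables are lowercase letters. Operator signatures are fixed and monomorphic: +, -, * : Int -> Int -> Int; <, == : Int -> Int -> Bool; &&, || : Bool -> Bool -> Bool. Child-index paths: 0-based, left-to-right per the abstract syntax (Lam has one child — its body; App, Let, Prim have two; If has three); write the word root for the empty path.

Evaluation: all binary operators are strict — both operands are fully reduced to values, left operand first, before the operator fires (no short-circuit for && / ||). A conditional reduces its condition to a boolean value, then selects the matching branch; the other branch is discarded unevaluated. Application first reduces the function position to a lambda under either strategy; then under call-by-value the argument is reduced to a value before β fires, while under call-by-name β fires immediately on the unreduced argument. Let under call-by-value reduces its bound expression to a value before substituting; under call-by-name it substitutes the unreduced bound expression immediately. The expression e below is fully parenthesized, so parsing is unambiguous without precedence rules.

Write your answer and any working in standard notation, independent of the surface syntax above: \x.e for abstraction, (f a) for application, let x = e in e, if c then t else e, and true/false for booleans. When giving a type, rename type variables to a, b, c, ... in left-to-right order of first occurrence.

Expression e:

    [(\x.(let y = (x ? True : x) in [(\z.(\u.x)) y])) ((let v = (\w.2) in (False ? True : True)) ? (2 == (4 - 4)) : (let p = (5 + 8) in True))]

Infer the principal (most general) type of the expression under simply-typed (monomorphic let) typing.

Answer: a -> Bool

Working:
x : a
  unify a ~ Bool
x : Bool
  unify Bool ~ Bool
let y : Bool
x : Bool
\u._ : c -> Bool
\z._ : b -> c -> Bool
y : Bool
  unify b -> c -> Bool ~ Bool -> d
  unify b ~ Bool
  unify c -> Bool ~ d
_ _ : c -> Bool
\x._ : Bool -> c -> Bool
\w._ : e -> Int
let v : e -> Int
  unify Bool ~ Bool
  unify Bool ~ Bool
  unify Bool ~ Bool
  unify Int ~ Int
  unify Int ~ Int
  unify Int ~ Int
  unify Int ~ Int
  unify Int ~ Int
  unify Int ~ Int
let p : Int
  unify Bool ~ Bool
  unify Bool -> c -> Bool ~ Bool -> f
  unify Bool ~ Bool
  unify c -> Bool ~ f
_ _ : c -> Bool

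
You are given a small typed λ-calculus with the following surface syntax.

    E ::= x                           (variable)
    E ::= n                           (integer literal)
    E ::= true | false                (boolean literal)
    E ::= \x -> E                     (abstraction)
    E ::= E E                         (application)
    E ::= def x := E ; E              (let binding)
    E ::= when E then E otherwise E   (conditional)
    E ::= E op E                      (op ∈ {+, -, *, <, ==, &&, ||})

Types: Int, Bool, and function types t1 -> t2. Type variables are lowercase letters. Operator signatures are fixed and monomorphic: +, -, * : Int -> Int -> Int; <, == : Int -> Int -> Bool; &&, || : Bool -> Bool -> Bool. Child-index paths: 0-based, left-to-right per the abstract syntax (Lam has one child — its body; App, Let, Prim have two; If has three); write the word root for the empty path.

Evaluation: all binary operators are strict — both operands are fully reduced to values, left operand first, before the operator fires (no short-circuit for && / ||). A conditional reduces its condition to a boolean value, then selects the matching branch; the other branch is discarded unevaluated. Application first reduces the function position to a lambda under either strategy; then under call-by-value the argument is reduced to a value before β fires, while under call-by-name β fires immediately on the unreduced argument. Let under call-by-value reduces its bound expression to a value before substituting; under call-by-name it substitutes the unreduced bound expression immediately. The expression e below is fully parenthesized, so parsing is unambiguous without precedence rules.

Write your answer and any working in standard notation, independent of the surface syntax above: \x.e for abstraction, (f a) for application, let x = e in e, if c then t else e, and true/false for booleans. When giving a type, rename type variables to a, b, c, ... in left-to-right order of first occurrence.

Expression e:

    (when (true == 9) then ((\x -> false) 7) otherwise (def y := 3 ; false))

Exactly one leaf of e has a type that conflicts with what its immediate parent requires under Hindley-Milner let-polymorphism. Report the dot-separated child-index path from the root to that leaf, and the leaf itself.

Answer: 0.0 : true

Derivation:
  unify Bool ~ Int
  FAIL: mismatch Bool ~ Int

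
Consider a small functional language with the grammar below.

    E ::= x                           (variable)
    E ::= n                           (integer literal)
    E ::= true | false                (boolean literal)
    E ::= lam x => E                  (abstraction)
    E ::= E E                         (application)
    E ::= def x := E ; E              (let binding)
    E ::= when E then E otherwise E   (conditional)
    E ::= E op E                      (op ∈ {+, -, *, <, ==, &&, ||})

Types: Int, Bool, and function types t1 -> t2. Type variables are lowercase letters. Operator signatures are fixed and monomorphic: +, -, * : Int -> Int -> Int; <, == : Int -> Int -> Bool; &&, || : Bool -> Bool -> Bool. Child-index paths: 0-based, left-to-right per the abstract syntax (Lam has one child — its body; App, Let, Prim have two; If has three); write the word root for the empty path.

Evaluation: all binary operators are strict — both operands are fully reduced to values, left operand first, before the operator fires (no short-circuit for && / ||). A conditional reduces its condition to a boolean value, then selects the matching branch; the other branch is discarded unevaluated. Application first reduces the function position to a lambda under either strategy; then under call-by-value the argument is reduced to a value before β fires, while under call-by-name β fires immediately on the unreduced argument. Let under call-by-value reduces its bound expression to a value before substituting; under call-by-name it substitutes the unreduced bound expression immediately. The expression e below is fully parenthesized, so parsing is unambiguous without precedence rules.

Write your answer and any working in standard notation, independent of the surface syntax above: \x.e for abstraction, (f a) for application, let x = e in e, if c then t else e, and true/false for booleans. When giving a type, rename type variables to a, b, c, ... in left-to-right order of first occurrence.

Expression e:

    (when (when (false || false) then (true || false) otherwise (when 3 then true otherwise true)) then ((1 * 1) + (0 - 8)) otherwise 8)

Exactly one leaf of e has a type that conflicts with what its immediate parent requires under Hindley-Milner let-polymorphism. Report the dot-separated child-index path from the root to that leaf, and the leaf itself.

Derivation:
  unify Bool ~ Bool
  unify Bool ~ Bool
  unify Bool ~ Bool
  unify Bool ~ Bool
  unify Bool ~ Bool
  unify Int ~ Bool
  FAIL: mismatch Int ~ Bool

Answer: 0.2.0 : 3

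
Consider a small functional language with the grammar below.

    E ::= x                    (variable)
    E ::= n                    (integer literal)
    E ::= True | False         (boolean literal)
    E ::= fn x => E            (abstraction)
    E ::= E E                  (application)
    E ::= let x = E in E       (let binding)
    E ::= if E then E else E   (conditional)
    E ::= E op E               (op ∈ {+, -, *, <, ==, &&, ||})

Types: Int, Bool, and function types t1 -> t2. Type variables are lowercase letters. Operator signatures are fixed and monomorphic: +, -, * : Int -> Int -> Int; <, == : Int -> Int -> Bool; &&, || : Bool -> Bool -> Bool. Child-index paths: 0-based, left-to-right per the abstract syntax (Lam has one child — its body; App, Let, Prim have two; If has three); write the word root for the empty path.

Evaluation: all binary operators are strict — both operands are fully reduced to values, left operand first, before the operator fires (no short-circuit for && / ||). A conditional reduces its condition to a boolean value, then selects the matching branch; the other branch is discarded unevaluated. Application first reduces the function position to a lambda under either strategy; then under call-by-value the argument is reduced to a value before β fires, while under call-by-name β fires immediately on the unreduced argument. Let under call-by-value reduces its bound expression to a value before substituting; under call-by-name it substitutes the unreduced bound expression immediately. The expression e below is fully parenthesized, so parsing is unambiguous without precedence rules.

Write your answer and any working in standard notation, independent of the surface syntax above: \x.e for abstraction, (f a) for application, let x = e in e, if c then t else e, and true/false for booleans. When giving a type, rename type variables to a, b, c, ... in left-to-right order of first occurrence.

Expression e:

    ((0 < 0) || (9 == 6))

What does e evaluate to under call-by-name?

Answer: false

Trace:
step 0: ((0 < 0) || (9 == 6))
step 1: [delta@0] (false || (9 == 6))
step 2: [delta@1] (false || false)
step 3: [delta@root] false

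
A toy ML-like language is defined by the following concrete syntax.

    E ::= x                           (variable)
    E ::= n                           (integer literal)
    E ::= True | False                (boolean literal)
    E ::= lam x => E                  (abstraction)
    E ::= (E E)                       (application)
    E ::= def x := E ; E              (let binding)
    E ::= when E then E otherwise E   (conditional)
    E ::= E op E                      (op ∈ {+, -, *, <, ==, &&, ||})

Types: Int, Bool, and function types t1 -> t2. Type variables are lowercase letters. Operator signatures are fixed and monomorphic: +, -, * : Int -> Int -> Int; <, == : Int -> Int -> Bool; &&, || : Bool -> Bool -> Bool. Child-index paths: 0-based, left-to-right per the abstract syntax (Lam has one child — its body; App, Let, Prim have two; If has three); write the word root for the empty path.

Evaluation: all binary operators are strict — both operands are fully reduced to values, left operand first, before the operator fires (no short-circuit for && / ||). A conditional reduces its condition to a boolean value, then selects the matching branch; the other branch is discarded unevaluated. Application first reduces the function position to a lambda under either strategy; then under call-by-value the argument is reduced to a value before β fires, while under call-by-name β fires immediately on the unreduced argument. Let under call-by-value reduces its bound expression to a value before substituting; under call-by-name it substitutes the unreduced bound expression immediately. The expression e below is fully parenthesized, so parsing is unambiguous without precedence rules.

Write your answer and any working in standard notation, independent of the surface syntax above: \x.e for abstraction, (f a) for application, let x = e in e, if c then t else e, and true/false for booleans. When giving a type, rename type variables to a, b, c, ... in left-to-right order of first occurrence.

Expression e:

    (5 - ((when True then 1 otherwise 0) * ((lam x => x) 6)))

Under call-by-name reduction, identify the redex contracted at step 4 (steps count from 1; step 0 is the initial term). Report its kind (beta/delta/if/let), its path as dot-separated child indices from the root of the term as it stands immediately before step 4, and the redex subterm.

Derivation:
step 0: (5 - ((if true then 1 else 0) * ((\x.x) 6)))
step 1: [if@1.0] (5 - (1 * ((\x.x) 6)))
step 2: [beta@1.1] (5 - (1 * 6))
step 3: [delta@1] (5 - 6)
step 4: [delta@root] -1

Answer: delta at root : (5 - 6)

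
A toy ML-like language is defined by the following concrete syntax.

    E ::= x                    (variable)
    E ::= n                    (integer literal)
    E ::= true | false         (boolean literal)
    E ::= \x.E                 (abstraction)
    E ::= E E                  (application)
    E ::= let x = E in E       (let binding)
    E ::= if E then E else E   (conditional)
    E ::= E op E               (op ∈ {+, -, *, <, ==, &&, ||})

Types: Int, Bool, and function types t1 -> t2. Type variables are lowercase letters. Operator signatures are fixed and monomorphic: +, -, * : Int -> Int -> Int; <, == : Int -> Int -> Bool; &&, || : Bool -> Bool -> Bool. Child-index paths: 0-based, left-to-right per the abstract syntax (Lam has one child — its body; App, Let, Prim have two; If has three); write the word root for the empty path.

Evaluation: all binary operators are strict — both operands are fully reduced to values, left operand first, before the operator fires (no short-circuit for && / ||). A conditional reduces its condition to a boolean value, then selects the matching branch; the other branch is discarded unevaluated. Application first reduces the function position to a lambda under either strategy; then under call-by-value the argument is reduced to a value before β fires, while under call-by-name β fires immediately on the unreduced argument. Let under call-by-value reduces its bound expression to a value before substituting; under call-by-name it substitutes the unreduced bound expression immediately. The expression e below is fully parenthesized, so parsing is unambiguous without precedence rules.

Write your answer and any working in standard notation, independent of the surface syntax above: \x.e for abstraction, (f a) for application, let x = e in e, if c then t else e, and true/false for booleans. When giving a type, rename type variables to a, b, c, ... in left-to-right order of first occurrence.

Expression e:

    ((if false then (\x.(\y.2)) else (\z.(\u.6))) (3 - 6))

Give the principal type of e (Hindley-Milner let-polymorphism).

Trace:
  unify Bool ~ Bool
\y._ : b -> Int
\x._ : a -> b -> Int
\u._ : d -> Int
\z._ : c -> d -> Int
  unify a -> b -> Int ~ c -> d -> Int
  unify a ~ c
  unify b -> Int ~ d -> Int
  unify b ~ d
  unify Int ~ Int
  unify Int ~ Int
  unify Int ~ Int
  unify c -> d -> Int ~ Int -> e
  unify c ~ Int
  unify d -> Int ~ e
_ _ : d -> Int

Answer: a -> Int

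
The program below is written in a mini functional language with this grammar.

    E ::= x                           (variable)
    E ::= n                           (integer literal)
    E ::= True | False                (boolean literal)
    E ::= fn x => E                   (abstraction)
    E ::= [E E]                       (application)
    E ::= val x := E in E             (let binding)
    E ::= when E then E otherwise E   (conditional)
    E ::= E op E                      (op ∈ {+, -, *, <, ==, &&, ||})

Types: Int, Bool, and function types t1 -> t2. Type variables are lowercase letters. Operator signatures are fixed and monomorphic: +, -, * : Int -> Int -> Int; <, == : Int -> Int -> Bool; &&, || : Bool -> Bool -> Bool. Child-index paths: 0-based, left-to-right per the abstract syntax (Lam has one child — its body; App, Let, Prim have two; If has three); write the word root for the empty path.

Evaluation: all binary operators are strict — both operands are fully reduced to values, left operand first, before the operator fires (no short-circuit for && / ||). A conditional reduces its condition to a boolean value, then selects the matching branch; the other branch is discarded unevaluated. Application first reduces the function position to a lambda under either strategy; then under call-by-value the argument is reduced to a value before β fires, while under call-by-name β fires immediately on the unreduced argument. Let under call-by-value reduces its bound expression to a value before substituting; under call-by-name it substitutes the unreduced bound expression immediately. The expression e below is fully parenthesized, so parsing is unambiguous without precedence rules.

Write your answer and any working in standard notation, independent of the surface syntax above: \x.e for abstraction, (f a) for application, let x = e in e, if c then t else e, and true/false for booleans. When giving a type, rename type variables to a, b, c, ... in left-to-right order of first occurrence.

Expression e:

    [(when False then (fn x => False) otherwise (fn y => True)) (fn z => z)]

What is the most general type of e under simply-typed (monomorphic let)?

Answer: Bool

Working:
  unify Bool ~ Bool
\x._ : a -> Bool
\y._ : b -> Bool
  unify a -> Bool ~ b -> Bool
  unify a ~ b
  unify Bool ~ Bool
z : c
\z._ : c -> c
  unify b -> Bool ~ (c -> c) -> d
  unify b ~ c -> c
  unify Bool ~ d
_ _ : Bool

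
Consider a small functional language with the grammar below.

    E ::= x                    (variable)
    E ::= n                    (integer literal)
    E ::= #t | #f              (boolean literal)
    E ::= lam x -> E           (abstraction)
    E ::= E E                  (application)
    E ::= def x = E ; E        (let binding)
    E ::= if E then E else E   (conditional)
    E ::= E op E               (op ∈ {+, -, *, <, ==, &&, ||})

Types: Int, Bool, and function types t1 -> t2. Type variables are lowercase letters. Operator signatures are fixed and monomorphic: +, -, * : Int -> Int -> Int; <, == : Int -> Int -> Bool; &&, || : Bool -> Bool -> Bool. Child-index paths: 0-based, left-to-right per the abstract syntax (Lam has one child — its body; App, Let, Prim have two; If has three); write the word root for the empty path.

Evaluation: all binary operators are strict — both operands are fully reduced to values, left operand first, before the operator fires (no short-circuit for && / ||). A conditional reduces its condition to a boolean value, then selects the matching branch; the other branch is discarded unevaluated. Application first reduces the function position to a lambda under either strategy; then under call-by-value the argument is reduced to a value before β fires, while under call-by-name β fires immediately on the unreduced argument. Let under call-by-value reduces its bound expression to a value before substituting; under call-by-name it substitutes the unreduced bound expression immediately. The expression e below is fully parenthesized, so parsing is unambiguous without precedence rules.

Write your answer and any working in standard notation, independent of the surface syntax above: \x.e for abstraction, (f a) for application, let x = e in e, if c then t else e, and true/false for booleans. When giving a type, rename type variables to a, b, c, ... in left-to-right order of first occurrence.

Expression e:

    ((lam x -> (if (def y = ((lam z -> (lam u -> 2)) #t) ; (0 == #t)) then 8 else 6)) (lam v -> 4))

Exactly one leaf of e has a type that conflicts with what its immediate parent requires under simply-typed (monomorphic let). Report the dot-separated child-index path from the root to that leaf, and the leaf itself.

Trace:
\u._ : c -> Int
\z._ : b -> c -> Int
  unify b -> c -> Int ~ Bool -> d
  unify b ~ Bool
  unify c -> Int ~ d
_ _ : c -> Int
let y : c -> Int
  unify Int ~ Int
  unify Bool ~ Int
  FAIL: mismatch Bool ~ Int

Answer: 0.0.0.1.1 : true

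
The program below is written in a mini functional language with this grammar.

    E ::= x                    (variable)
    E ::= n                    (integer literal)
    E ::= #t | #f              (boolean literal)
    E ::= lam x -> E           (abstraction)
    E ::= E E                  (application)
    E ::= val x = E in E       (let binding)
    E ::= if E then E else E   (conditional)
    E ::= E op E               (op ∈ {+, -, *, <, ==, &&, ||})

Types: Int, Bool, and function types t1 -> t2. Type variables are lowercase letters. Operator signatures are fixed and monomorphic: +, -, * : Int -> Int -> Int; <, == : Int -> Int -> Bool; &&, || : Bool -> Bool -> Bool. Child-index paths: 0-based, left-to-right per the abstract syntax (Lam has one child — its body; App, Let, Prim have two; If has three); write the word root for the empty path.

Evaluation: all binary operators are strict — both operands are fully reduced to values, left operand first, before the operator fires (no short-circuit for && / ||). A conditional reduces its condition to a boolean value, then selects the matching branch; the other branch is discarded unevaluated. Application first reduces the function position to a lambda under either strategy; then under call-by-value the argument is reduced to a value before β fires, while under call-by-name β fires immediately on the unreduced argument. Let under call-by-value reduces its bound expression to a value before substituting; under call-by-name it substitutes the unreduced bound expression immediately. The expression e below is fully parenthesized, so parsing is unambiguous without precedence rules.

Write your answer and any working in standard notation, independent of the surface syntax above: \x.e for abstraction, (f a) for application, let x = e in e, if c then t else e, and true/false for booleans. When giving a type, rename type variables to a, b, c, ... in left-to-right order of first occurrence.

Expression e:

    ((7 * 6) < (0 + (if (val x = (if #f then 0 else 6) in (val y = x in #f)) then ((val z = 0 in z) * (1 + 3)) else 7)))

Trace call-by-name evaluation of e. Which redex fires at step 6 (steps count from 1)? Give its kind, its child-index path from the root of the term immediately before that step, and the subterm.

Working:
step 0: ((7 * 6) < (0 + (if (let x = (if false then 0 else 6) in (let y = x in false)) then ((let z = 0 in z) * (1 + 3)) else 7)))
step 1: [delta@0] (42 < (0 + (if (let x = (if false then 0 else 6) in (let y = x in false)) then ((let z = 0 in z) * (1 + 3)) else 7)))
step 2: [let@1.1.0] (42 < (0 + (if (let y = (if false then 0 else 6) in false) then ((let z = 0 in z) * (1 + 3)) else 7)))
step 3: [let@1.1.0] (42 < (0 + (if false then ((let z = 0 in z) * (1 + 3)) else 7)))
step 4: [if@1.1] (42 < (0 + 7))
step 5: [delta@1] (42 < 7)
step 6: [delta@root] false

Answer: delta at root : (42 < 7)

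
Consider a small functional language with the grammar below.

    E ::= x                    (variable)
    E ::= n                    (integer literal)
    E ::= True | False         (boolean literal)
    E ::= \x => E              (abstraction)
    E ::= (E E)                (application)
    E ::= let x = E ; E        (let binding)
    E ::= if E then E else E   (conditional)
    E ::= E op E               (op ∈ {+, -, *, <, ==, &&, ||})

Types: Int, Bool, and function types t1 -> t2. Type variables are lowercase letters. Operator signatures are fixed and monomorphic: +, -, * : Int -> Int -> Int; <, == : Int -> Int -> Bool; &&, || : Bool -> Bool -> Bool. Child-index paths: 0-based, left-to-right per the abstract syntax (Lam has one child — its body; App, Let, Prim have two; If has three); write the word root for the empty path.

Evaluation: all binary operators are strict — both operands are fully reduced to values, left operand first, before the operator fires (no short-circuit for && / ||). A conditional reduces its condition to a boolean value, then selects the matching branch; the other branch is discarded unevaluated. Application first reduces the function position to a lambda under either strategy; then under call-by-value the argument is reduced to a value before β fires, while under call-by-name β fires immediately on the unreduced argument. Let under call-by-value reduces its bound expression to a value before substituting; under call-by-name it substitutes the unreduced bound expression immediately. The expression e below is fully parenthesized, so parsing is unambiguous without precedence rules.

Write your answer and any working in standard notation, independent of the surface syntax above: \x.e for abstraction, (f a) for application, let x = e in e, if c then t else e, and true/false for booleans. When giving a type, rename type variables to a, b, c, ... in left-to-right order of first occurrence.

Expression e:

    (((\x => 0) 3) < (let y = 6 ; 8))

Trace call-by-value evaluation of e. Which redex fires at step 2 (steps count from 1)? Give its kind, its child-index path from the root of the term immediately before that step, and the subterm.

Trace:
step 0: (((\x.0) 3) < (let y = 6 in 8))
step 1: [beta@0] (0 < (let y = 6 in 8))
step 2: [let@1] (0 < 8)

Answer: let at 1 : (let y = 6 in 8)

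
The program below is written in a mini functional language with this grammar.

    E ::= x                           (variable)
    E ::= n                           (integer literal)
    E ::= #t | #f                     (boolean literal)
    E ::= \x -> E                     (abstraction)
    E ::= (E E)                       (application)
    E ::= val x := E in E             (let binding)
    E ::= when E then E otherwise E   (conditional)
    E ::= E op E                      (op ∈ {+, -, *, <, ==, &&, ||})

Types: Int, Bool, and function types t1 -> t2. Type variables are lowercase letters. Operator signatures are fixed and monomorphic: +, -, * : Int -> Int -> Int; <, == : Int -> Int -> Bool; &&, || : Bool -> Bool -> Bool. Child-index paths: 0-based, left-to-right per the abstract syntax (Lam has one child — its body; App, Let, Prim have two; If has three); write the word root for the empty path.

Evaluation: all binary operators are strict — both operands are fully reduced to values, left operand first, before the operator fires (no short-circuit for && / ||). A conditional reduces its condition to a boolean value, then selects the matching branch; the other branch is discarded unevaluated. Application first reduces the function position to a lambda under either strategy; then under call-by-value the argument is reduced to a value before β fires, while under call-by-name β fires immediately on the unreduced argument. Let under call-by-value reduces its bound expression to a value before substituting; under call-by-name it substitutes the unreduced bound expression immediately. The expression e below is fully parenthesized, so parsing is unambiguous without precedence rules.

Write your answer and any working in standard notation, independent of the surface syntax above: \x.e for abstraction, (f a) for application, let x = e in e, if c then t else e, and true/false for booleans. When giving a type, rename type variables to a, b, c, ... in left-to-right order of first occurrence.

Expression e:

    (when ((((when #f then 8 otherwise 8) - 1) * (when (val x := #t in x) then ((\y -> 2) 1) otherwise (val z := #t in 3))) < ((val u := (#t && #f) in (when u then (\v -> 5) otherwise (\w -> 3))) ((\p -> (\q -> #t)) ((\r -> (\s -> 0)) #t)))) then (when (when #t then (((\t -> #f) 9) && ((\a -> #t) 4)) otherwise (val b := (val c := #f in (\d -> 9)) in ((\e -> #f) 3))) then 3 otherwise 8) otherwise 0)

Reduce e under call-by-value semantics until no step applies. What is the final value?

Answer: 0

Derivation:
step 0: (if ((((if false then 8 else 8) - 1) * (if (let x = true in x) then ((\y.2) 1) else (let z = true in 3))) < ((let u = (true && false) in (if u then (\v.5) else (\w.3))) ((\p.(\q.true)) ((\r.(\s.0)) true)))) then (if (if true then (((\t.false) 9) && ((\a.true) 4)) else (let b = (let c = false in (\d.9)) in ((\e.false) 3))) then 3 else 8) else 0)
step 1: [if@0.0.0.0] (if (((8 - 1) * (if (let x = true in x) then ((\y.2) 1) else (let z = true in 3))) < ((let u = (true && false) in (if u then (\v.5) else (\w.3))) ((\p.(\q.true)) ((\r.(\s.0)) true)))) then (if (if true then (((\t.false) 9) && ((\a.true) 4)) else (let b = (let c = false in (\d.9)) in ((\e.false) 3))) then 3 else 8) else 0)
step 2: [delta@0.0.0] (if ((7 * (if (let x = true in x) then ((\y.2) 1) else (let z = true in 3))) < ((let u = (true && false) in (if u then (\v.5) else (\w.3))) ((\p.(\q.true)) ((\r.(\s.0)) true)))) then (if (if true then (((\t.false) 9) && ((\a.true) 4)) else (let b = (let c = false in (\d.9)) in ((\e.false) 3))) then 3 else 8) else 0)
step 3: [let@0.0.1.0] (if ((7 * (if true then ((\y.2) 1) else (let z = true in 3))) < ((let u = (true && false) in (if u then (\v.5) else (\w.3))) ((\p.(\q.true)) ((\r.(\s.0)) true)))) then (if (if true then (((\t.false) 9) && ((\a.true) 4)) else (let b = (let c = false in (\d.9)) in ((\e.false) 3))) then 3 else 8) else 0)
step 4: [if@0.0.1] (if ((7 * ((\y.2) 1)) < ((let u = (true && false) in (if u then (\v.5) else (\w.3))) ((\p.(\q.true)) ((\r.(\s.0)) true)))) then (if (if true then (((\t.false) 9) && ((\a.true) 4)) else (let b = (let c = false in (\d.9)) in ((\e.false) 3))) then 3 else 8) else 0)
step 5: [beta@0.0.1] (if ((7 * 2) < ((let u = (true && false) in (if u then (\v.5) else (\w.3))) ((\p.(\q.true)) ((\r.(\s.0)) true)))) then (if (if true then (((\t.false) 9) && ((\a.true) 4)) else (let b = (let c = false in (\d.9)) in ((\e.false) 3))) then 3 else 8) else 0)
step 6: [delta@0.0] (if (14 < ((let u = (true && false) in (if u then (\v.5) else (\w.3))) ((\p.(\q.true)) ((\r.(\s.0)) true)))) then (if (if true then (((\t.false) 9) && ((\a.true) 4)) else (let b = (let c = false in (\d.9)) in ((\e.false) 3))) then 3 else 8) else 0)
step 7: [delta@0.1.0.0] (if (14 < ((let u = false in (if u then (\v.5) else (\w.3))) ((\p.(\q.true)) ((\r.(\s.0)) true)))) then (if (if true then (((\t.false) 9) && ((\a.true) 4)) else (let b = (let c = false in (\d.9)) in ((\e.false) 3))) then 3 else 8) else 0)
step 8: [let@0.1.0] (if (14 < ((if false then (\v.5) else (\w.3)) ((\p.(\q.true)) ((\r.(\s.0)) true)))) then (if (if true then (((\t.false) 9) && ((\a.true) 4)) else (let b = (let c = false in (\d.9)) in ((\e.false) 3))) then 3 else 8) else 0)
step 9: [if@0.1.0] (if (14 < ((\w.3) ((\p.(\q.true)) ((\r.(\s.0)) true)))) then (if (if true then (((\t.false) 9) && ((\a.true) 4)) else (let b = (let c = false in (\d.9)) in ((\e.false) 3))) then 3 else 8) else 0)
step 10: [beta@0.1.1.1] (if (14 < ((\w.3) ((\p.(\q.true)) (\s.0)))) then (if (if true then (((\t.false) 9) && ((\a.true) 4)) else (let b = (let c = false in (\d.9)) in ((\e.false) 3))) then 3 else 8) else 0)
step 11: [beta@0.1.1] (if (14 < ((\w.3) (\q.true))) then (if (if true then (((\t.false) 9) && ((\a.true) 4)) else (let b = (let c = false in (\d.9)) in ((\e.false) 3))) then 3 else 8) else 0)
step 12: [beta@0.1] (if (14 < 3) then (if (if true then (((\t.false) 9) && ((\a.true) 4)) else (let b = (let c = false in (\d.9)) in ((\e.false) 3))) then 3 else 8) else 0)
step 13: [delta@0] (if false then (if (if true then (((\t.false) 9) && ((\a.true) 4)) else (let b = (let c = false in (\d.9)) in ((\e.false) 3))) then 3 else 8) else 0)
step 14: [if@root] 0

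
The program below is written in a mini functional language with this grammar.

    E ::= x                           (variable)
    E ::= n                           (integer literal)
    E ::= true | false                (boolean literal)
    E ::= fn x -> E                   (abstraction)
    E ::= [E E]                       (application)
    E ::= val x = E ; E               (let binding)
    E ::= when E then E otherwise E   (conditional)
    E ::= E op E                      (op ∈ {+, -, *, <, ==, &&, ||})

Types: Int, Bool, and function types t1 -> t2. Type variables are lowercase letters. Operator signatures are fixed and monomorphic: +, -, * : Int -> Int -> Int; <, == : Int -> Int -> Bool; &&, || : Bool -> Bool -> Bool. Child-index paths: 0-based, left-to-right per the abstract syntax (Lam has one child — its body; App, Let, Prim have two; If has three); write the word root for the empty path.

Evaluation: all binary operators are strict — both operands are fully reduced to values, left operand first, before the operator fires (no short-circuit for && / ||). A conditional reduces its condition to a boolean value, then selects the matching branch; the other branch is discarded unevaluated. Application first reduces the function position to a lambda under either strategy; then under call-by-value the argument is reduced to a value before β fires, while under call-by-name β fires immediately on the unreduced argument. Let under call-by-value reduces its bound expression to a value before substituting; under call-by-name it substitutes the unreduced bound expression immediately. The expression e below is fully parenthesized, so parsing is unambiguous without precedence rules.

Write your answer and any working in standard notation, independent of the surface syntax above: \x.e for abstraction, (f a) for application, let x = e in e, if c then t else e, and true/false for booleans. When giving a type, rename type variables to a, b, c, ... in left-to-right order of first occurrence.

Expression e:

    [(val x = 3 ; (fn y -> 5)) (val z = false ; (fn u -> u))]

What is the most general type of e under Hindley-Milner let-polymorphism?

Working:
let x : Int
\y._ : a -> Int
let z : Bool
u : b
\u._ : b -> b
  unify a -> Int ~ (b -> b) -> c
  unify a ~ b -> b
  unify Int ~ c
_ _ : Int

Answer: Int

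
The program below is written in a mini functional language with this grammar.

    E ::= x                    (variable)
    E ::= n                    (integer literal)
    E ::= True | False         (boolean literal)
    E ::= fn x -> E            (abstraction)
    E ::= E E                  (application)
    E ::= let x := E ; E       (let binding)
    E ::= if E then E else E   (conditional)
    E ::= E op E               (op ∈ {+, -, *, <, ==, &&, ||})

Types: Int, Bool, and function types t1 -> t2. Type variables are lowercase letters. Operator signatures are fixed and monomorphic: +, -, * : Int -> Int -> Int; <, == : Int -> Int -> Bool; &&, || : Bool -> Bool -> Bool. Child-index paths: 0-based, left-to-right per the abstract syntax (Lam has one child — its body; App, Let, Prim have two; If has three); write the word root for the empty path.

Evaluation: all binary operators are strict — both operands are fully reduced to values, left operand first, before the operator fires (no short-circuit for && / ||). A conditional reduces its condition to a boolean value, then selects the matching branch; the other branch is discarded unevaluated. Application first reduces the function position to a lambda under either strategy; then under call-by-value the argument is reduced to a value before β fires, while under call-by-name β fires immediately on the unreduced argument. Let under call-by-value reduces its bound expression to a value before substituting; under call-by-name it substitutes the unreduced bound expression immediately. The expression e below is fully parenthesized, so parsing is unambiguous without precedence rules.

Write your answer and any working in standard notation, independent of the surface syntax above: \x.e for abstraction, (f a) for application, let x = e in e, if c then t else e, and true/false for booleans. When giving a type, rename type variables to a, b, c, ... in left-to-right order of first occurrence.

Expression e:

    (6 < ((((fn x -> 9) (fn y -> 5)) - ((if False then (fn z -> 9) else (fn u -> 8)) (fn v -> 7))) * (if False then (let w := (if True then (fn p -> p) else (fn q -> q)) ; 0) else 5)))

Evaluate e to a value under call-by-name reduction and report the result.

Working:
step 0: (6 < ((((\x.9) (\y.5)) - ((if false then (\z.9) else (\u.8)) (\v.7))) * (if false then (let w = (if true then (\p.p) else (\q.q)) in 0) else 5)))
step 1: [beta@1.0.0] (6 < ((9 - ((if false then (\z.9) else (\u.8)) (\v.7))) * (if false then (let w = (if true then (\p.p) else (\q.q)) in 0) else 5)))
step 2: [if@1.0.1.0] (6 < ((9 - ((\u.8) (\v.7))) * (if false then (let w = (if true then (\p.p) else (\q.q)) in 0) else 5)))
step 3: [beta@1.0.1] (6 < ((9 - 8) * (if false then (let w = (if true then (\p.p) else (\q.q)) in 0) else 5)))
step 4: [delta@1.0] (6 < (1 * (if false then (let w = (if true then (\p.p) else (\q.q)) in 0) else 5)))
step 5: [if@1.1] (6 < (1 * 5))
step 6: [delta@1] (6 < 5)
step 7: [delta@root] false

Answer: false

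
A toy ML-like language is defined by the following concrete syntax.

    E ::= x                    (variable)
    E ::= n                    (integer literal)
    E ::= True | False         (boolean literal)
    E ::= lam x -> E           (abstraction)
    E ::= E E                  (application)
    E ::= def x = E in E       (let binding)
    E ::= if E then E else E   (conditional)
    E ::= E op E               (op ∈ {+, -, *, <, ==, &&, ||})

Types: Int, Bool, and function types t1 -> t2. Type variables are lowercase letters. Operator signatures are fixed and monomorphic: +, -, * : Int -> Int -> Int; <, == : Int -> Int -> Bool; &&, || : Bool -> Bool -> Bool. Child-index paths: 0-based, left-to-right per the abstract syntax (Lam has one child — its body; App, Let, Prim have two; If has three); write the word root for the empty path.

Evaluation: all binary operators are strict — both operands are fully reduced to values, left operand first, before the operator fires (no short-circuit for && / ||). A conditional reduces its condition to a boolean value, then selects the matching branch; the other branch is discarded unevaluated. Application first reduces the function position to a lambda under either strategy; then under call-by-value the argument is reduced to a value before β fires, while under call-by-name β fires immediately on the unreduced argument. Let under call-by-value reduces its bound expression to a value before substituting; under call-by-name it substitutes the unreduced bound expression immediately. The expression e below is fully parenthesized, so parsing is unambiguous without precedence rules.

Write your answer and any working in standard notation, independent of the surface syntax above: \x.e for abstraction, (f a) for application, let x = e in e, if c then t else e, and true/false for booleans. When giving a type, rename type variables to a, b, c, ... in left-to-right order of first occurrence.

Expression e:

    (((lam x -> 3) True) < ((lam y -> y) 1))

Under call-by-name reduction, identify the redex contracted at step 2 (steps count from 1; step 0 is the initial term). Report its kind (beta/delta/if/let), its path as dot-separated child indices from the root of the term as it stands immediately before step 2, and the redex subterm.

Trace:
step 0: (((\x.3) true) < ((\y.y) 1))
step 1: [beta@0] (3 < ((\y.y) 1))
step 2: [beta@1] (3 < 1)

Answer: beta at 1 : ((\y.y) 1)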